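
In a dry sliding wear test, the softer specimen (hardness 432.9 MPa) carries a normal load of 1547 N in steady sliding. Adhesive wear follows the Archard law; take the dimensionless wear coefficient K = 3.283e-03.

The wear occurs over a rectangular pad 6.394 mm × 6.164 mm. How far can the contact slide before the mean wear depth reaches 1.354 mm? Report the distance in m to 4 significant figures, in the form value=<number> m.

value=4.549 m

Intermediates are displayed rounded. All working math runs at full float precision; one final rounding, at 4 significant figures.
Hardness H = 432.9 MPa = 4.329e+08 Pa.
Pad sides 6.394 mm × 6.164 mm = 0.006394 m × 0.006164 m. Contact area A = 0.006394 m × 0.006164 m = 3.941e-05 m².
Depth limit h_lim = 1.354 mm = 0.001354 m.
As SI base values: W = 1547 N, H = 4.329e+08 Pa, K = 3.283e-03.
Volume at the limit: V_lim = h_lim·A = 0.001354 · 3.941e-05 = 5.336e-08 m³.
So the life L = V_lim·H/(K·W) = 5.336e-08 · 4.329e+08 / (3.283e-03 · 1547) = 4.549 m.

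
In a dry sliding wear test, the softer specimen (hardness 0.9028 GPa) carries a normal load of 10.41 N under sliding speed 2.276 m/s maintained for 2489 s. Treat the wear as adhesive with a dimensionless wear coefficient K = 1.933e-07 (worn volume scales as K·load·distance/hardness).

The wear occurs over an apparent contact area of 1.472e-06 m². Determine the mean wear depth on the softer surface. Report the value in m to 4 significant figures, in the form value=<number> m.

value=8.578e-06 m

Every step carries exact precision; the intermediates are shown rounded — rounded once at the end to 4 significant figures.
Path length L = v·t = 2.276 m/s × 2489 s = 5665 m.
Hardness H = 0.9028 GPa = 9.028e+08 Pa.
In SI base units: W = 10.41 N, H = 9.028e+08 Pa, K = 1.933e-07.
By Archard's law, V = K·W·L/H = 1.933e-07 · 10.41 · 5665 / 9.028e+08 = 1.263e-11 m³.
Wear depth h = V/A = 1.263e-11 / 1.472e-06 = 8.578e-06 m.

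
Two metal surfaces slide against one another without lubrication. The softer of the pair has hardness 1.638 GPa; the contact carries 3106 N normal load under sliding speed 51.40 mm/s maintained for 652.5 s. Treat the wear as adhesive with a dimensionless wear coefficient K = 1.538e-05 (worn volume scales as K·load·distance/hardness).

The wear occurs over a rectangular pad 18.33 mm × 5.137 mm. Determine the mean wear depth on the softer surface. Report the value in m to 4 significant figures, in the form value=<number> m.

Shown intermediates are rounded; the computation maintains full precision — a lone final rounding: four significant digits.
Sliding speed v = 51.40 mm/s = 0.05140 m/s. The distance L = v·t = 0.05140 m/s × 652.5 s = 33.54 m.
Hardness H = 1.638 GPa = 1.638e+09 Pa.
Pad sides 18.33 mm × 5.137 mm = 0.01833 m × 0.005137 m. Contact area A = 0.01833 m × 0.005137 m = 9.416e-05 m².
Collected in SI base units: W = 3106 N, H = 1.638e+09 Pa, K = 1.538e-05.
Apply Archard: V = K·W·L/H = 1.538e-05 · 3106 · 33.54 / 1.638e+09 = 9.781e-10 m³.
Wear depth h = V/A = 9.781e-10 / 9.416e-05 = 1.039e-05 m.

value=1.039e-05 m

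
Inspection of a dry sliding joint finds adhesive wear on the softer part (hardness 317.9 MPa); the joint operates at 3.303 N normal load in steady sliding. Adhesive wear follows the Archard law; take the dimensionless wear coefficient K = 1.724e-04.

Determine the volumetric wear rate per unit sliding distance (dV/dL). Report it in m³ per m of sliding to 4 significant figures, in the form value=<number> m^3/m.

value=1.791e-12 m^3/m

Shown intermediates are rounded, and every step runs at exact precision; a single final rounding to 4 significant digits.
Convert: Hardness H = 317.9 MPa = 3.179e+08 Pa.
Expressed in SI base units: W = 3.303 N, H = 3.179e+08 Pa, K = 1.724e-04.
The wear rate dV/dL = K·W/H: 1.724e-04 · 3.303 / 3.179e+08 = 1.791e-12 m³/m.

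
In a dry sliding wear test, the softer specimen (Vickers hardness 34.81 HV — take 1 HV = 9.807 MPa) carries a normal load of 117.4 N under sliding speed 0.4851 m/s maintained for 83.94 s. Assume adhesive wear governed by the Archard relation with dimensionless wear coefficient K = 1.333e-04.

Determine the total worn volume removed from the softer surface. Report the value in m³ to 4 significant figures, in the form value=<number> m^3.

value=1.867e-09 m^3

Intermediate values are shown rounded, and the computation maintains full precision. Rounded once at the end, at 4 significant figures.
Convert: The distance L = v·t = 0.4851 m/s × 83.94 s = 40.72 m.
Convert: Hardness H = 34.81 HV × 9.807 MPa/HV = 341.4 MPa = 3.414e+08 Pa.
Restated in SI base units: W = 117.4 N, H = 3.414e+08 Pa, K = 1.333e-04.
Archard relation: V = K·W·L/H = 1.333e-04 · 117.4 · 40.72 / 3.414e+08 = 1.867e-09 m³.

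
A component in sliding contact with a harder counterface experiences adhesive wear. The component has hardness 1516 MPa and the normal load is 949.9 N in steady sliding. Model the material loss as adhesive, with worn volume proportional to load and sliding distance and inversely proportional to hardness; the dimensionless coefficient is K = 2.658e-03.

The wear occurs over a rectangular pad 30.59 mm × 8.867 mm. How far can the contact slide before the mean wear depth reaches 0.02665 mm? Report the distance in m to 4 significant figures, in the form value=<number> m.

value=4.340 m

Intermediates are displayed rounded. Every step carries full precision. Rounded just once: four significant figures.
Hardness H = 1516 MPa = 1.516e+09 Pa.
Pad sides 30.59 mm × 8.867 mm = 0.03059 m × 0.008867 m. Contact area A = 0.03059 m × 0.008867 m = 2.712e-04 m².
Depth limit h_lim = 0.02665 mm = 2.665e-05 m.
In SI base units: W = 949.9 N, H = 1.516e+09 Pa, K = 2.658e-03.
Limit volume V_lim = h_lim·A = 2.665e-05 · 2.712e-04 = 7.229e-09 m³.
Life L = V_lim·H/(K·W) = 7.229e-09 · 1.516e+09 / (2.658e-03 · 949.9) = 4.340 m.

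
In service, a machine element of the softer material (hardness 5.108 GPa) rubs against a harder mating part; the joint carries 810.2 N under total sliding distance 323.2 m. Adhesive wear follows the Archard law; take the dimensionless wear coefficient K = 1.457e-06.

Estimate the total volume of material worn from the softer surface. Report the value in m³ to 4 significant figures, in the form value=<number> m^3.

All working math carries exact precision. Intermediates appear rounded; a lone final rounding to four significant digits.
Hardness H = 5.108 GPa = 5.108e+09 Pa.
Collected in SI base units: W = 810.2 N, H = 5.108e+09 Pa, K = 1.457e-06.
Volume removed: V = K·W·L/H = 1.457e-06 · 810.2 · 323.2 / 5.108e+09 = 7.469e-11 m³.

value=7.469e-11 m^3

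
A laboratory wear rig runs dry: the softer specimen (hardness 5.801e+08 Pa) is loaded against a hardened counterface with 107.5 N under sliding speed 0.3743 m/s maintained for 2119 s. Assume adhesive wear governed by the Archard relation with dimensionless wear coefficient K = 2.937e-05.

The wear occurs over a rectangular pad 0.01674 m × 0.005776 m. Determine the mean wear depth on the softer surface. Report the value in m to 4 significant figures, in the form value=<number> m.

Intermediate values appear rounded — the algebra runs at full float precision; a lone final rounding to four significant digits.
Sliding distance L = v·t = 0.3743 m/s × 2119 s = 793.1 m.
Contact area A = 0.01674 m × 0.005776 m = 9.669e-05 m².
Collected in SI base units: W = 107.5 N, H = 5.801e+08 Pa, K = 2.937e-05.
Archard volume V = K·W·L/H = 2.937e-05 · 107.5 · 793.1 / 5.801e+08 = 4.317e-09 m³.
Depth of wear h = V/A = 4.317e-09 / 9.669e-05 = 4.465e-05 m.

value=4.465e-05 m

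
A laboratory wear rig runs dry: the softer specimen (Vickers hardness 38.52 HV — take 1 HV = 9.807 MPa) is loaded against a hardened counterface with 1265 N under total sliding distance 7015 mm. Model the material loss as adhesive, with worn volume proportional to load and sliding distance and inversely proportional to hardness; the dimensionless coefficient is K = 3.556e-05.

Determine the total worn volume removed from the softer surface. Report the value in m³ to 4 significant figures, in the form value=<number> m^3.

value=8.353e-10 m^3

Intermediate values are printed rounded, and the algebra maintains full float precision. Rounded just once to four significant figures.
Total distance L = 7015 mm = 7.015 m.
Hardness H = 38.52 HV × 9.807 MPa/HV = 377.8 MPa = 3.778e+08 Pa.
Working in SI base units: W = 1265 N, H = 3.778e+08 Pa, K = 3.556e-05.
Worn volume V = K·W·L/H = 3.556e-05 · 1265 · 7.015 / 3.778e+08 = 8.353e-10 m³.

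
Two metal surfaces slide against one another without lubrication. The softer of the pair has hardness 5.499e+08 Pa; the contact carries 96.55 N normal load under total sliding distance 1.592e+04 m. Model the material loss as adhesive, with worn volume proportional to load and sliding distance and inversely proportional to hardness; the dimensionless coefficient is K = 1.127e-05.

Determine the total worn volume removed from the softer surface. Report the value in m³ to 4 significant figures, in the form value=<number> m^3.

The computation carries full precision — intermediate values are printed rounded — a single final rounding: 4 significant figures.
In SI base units, W = 96.55 N, H = 5.499e+08 Pa, K = 1.127e-05.
Archard relation: V = K·W·L/H = 1.127e-05 · 96.55 · 1.592e+04 / 5.499e+08 = 3.150e-08 m³.

value=3.150e-08 m^3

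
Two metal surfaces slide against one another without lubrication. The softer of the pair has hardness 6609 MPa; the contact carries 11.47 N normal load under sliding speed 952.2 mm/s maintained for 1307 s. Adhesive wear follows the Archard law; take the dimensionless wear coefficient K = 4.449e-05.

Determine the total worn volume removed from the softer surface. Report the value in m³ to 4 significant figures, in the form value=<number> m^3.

All working math maintains exact precision; intermediates are shown rounded, and rounded just once, at 4 significant figures.
Sliding speed v = 952.2 mm/s = 0.9522 m/s. Distance covered L = v·t = 0.9522 m/s × 1307 s = 1245 m.
Hardness H = 6609 MPa = 6.609e+09 Pa.
Expressed in SI base units: W = 11.47 N, H = 6.609e+09 Pa, K = 4.449e-05.
By Archard's law, V = K·W·L/H = 4.449e-05 · 11.47 · 1245 / 6.609e+09 = 9.609e-11 m³.

value=9.609e-11 m^3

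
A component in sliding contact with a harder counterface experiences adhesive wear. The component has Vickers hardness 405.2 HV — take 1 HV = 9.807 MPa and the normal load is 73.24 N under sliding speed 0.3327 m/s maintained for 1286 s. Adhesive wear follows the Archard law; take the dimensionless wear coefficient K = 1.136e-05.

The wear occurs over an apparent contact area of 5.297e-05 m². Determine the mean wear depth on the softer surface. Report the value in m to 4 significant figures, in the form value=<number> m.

value=1.691e-06 m

The intermediates are displayed rounded, and the computation holds full float precision. Rounded once at the end, at 4 significant digits.
Convert: The distance L = v·t = 0.3327 m/s × 1286 s = 427.9 m.
Convert: Hardness H = 405.2 HV × 9.807 MPa/HV = 3974 MPa = 3.974e+09 Pa.
Restated in SI base units: W = 73.24 N, H = 3.974e+09 Pa, K = 1.136e-05.
Archard volume V = K·W·L/H = 1.136e-05 · 73.24 · 427.9 / 3.974e+09 = 8.958e-11 m³.
Wear depth h = V/A = 8.958e-11 / 5.297e-05 = 1.691e-06 m.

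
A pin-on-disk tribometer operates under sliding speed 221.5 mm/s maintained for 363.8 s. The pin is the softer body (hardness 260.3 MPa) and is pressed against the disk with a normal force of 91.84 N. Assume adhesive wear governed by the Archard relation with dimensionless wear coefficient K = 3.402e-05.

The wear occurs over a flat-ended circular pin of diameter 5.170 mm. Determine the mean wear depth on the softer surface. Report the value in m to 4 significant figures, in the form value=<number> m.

The algebra carries full precision. Quoted intermediates are rounded; a lone final rounding: 4 significant digits.
Sliding speed v = 221.5 mm/s = 0.2215 m/s. Total distance L = v·t = 0.2215 m/s × 363.8 s = 80.58 m.
Hardness H = 260.3 MPa = 2.603e+08 Pa.
Pin diameter d = 5.170 mm = 0.005170 m. Contact area A = π·d²/4 = π·(0.005170 m)²/4 = 2.099e-05 m².
Expressed in SI base units: W = 91.84 N, H = 2.603e+08 Pa, K = 3.402e-05.
Apply Archard: V = K·W·L/H = 3.402e-05 · 91.84 · 80.58 / 2.603e+08 = 9.672e-10 m³.
Mean depth h = V/A = 9.672e-10 / 2.099e-05 = 4.607e-05 m.

value=4.607e-05 m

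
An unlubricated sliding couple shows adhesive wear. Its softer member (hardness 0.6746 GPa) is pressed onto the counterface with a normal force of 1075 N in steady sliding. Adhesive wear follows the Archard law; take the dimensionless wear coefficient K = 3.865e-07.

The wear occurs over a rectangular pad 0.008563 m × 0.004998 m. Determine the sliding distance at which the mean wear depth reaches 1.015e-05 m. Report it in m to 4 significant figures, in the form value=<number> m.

value=705.3 m

The intermediates appear rounded — every step runs at full precision. Rounded once at the end to 4 significant figures.
Convert: Hardness H = 0.6746 GPa = 6.746e+08 Pa.
Convert: Contact area A = 0.008563 m × 0.004998 m = 4.280e-05 m².
In SI base units: W = 1075 N, H = 6.746e+08 Pa, K = 3.865e-07.
Volume at the limit: V_lim = h_lim·A = 1.015e-05 · 4.280e-05 = 4.344e-10 m³.
Sliding life L = V_lim·H/(K·W) = 4.344e-10 · 6.746e+08 / (3.865e-07 · 1075) = 705.3 m.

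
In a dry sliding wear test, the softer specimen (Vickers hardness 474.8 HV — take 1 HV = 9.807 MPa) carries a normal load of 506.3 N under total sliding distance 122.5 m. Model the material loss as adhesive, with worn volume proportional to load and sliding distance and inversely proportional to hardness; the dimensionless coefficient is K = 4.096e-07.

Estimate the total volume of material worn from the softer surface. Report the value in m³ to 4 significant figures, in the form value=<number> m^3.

The algebra runs at full precision. The intermediates are printed rounded. Rounded just once: four significant figures.
Convert: Hardness H = 474.8 HV × 9.807 MPa/HV = 4656 MPa = 4.656e+09 Pa.
In SI base units: W = 506.3 N, H = 4.656e+09 Pa, K = 4.096e-07.
By Archard's law, V = K·W·L/H = 4.096e-07 · 506.3 · 122.5 / 4.656e+09 = 5.456e-12 m³.

value=5.456e-12 m^3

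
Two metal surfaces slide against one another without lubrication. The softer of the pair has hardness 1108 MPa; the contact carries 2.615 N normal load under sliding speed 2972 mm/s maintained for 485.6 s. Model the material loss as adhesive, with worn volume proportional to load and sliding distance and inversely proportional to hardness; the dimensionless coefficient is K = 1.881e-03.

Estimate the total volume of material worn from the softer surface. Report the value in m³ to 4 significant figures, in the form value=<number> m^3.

Intermediates are shown rounded, and each operation keeps full precision. Rounded just once: four significant digits.
Sliding speed v = 2972 mm/s = 2.972 m/s. Path length L = v·t = 2.972 m/s × 485.6 s = 1443 m.
Hardness H = 1108 MPa = 1.108e+09 Pa.
SI base units throughout: W = 2.615 N, H = 1.108e+09 Pa, K = 1.881e-03.
Apply Archard: V = K·W·L/H = 1.881e-03 · 2.615 · 1443 / 1.108e+09 = 6.407e-09 m³.

value=6.407e-09 m^3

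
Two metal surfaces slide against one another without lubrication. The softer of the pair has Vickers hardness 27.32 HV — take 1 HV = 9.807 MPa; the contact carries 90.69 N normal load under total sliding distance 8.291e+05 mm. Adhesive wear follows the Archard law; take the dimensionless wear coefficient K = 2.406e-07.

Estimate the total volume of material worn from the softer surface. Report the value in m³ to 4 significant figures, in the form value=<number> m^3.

value=6.752e-11 m^3

Intermediates are shown rounded. The algebra runs at full precision; rounded once at the end: four significant digits.
Convert: Sliding distance L = 8.291e+05 mm = 829.1 m.
Convert: Hardness H = 27.32 HV × 9.807 MPa/HV = 267.9 MPa = 2.679e+08 Pa.
Collected in SI base units: W = 90.69 N, H = 2.679e+08 Pa, K = 2.406e-07.
The Archard volume V = K·W·L/H = 2.406e-07 · 90.69 · 829.1 / 2.679e+08 = 6.752e-11 m³.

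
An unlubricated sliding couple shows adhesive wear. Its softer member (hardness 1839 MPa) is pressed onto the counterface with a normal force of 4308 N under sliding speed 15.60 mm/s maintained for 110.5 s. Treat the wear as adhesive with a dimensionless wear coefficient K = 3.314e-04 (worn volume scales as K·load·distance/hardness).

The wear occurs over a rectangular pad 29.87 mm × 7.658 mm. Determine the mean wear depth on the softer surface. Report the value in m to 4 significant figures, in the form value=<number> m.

value=5.850e-06 m

Intermediate values are displayed rounded — each operation carries full precision, and a lone final rounding to four significant digits.
Convert: Sliding speed v = 15.60 mm/s = 0.01560 m/s. Distance L = v·t = 0.01560 m/s × 110.5 s = 1.724 m.
Convert: Hardness H = 1839 MPa = 1.839e+09 Pa.
Convert: Pad sides 29.87 mm × 7.658 mm = 0.02987 m × 0.007658 m. Contact area A = 0.02987 m × 0.007658 m = 2.287e-04 m².
In SI base units: W = 4308 N, H = 1.839e+09 Pa, K = 3.314e-04.
Archard relation: V = K·W·L/H = 3.314e-04 · 4308 · 1.724 / 1.839e+09 = 1.338e-09 m³.
Depth h = V/A = 1.338e-09 / 2.287e-04 = 5.850e-06 m.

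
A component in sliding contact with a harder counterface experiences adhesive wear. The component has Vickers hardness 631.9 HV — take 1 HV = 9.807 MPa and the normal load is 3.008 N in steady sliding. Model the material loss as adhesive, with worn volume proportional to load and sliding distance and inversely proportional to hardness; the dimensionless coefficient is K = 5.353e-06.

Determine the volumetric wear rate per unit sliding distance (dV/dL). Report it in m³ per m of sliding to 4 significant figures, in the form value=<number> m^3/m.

value=2.598e-15 m^3/m

Every step holds exact precision. Displayed values are rounded. Rounded just once to 4 significant digits.
Convert: Hardness H = 631.9 HV × 9.807 MPa/HV = 6197 MPa = 6.197e+09 Pa.
Working in SI base units: W = 3.008 N, H = 6.197e+09 Pa, K = 5.353e-06.
The wear rate dV/dL = K·W/H (independent of L): 5.353e-06 · 3.008 / 6.197e+09 = 2.598e-15 m³/m.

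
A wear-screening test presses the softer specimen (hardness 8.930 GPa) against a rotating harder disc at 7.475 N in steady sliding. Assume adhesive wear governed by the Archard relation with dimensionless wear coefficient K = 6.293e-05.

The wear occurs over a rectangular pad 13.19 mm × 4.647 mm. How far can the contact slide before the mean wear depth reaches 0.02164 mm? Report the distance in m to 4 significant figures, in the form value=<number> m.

value=2.518e+04 m

The intermediates are shown rounded — the computation runs at full float precision, and one last rounding to 4 significant figures.
Hardness H = 8.930 GPa = 8.930e+09 Pa.
Pad sides 13.19 mm × 4.647 mm = 0.01319 m × 0.004647 m. Contact area A = 0.01319 m × 0.004647 m = 6.129e-05 m².
Depth limit h_lim = 0.02164 mm = 2.164e-05 m.
Working in SI base units: W = 7.475 N, H = 8.930e+09 Pa, K = 6.293e-05.
Wearable volume V_lim = h_lim·A = 2.164e-05 · 6.129e-05 = 1.326e-09 m³.
Inverting, life L = V_lim·H/(K·W) = 1.326e-09 · 8.930e+09 / (6.293e-05 · 7.475) = 2.518e+04 m.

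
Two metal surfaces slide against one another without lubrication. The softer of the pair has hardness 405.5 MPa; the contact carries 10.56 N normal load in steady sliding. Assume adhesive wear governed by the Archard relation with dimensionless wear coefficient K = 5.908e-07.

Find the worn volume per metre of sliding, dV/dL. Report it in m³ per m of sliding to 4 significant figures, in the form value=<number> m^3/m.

value=1.539e-14 m^3/m

The algebra maintains full float precision — intermediates are shown rounded; one final rounding: 4 significant digits.
Hardness H = 405.5 MPa = 4.055e+08 Pa.
As SI base values: W = 10.56 N, H = 4.055e+08 Pa, K = 5.908e-07.
Volumetric rate dV/dL = K·W/H — distance-free: 5.908e-07 · 10.56 / 4.055e+08 = 1.539e-14 m³/m.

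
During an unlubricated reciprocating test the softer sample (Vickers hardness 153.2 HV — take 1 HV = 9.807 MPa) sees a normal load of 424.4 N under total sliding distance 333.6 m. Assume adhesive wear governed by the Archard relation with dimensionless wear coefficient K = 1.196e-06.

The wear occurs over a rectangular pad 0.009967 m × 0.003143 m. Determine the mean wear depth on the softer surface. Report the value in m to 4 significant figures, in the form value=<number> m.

Every step maintains exact precision — intermediate values are shown rounded — rounded once at the end: four significant figures.
Convert: Hardness H = 153.2 HV × 9.807 MPa/HV = 1502 MPa = 1.502e+09 Pa.
Convert: Contact area A = 0.009967 m × 0.003143 m = 3.133e-05 m².
As SI base values: W = 424.4 N, H = 1.502e+09 Pa, K = 1.196e-06.
By Archard's law, V = K·W·L/H = 1.196e-06 · 424.4 · 333.6 / 1.502e+09 = 1.127e-10 m³.
Average depth h = V/A = 1.127e-10 / 3.133e-05 = 3.598e-06 m.

value=3.598e-06 m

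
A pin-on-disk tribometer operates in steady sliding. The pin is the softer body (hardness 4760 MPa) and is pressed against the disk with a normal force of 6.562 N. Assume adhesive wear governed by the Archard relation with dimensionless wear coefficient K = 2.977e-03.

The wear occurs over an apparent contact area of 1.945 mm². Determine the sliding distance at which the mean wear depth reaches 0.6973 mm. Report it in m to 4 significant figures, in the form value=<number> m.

value=330.5 m

All arithmetic maintains exact precision; the intermediates are shown rounded; a single final rounding to four significant figures.
Hardness H = 4760 MPa = 4.760e+09 Pa.
Contact area A = 1.945 mm² = 1.945e-06 m².
Depth limit h_lim = 0.6973 mm = 6.973e-04 m.
In SI base units: W = 6.562 N, H = 4.760e+09 Pa, K = 2.977e-03.
Allowed volume V_lim = h_lim·A = 6.973e-04 · 1.945e-06 = 1.356e-09 m³.
Thus life L = V_lim·H/(K·W) = 1.356e-09 · 4.760e+09 / (2.977e-03 · 6.562) = 330.5 m.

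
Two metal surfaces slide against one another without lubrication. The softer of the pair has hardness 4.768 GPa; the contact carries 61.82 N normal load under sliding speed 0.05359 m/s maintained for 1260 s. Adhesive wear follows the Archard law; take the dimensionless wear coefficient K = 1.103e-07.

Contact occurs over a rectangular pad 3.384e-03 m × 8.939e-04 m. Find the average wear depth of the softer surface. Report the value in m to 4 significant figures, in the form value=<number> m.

value=3.192e-08 m

Intermediate values appear rounded. The computation keeps exact precision — a single final rounding: 4 significant figures.
Convert: Path length L = v·t = 0.05359 m/s × 1260 s = 67.52 m.
Convert: Hardness H = 4.768 GPa = 4.768e+09 Pa.
Convert: Contact area A = 3.384e-03 m × 8.939e-04 m = 3.025e-06 m².
Expressed in SI base units: W = 61.82 N, H = 4.768e+09 Pa, K = 1.103e-07.
Worn volume V = K·W·L/H = 1.103e-07 · 61.82 · 67.52 / 4.768e+09 = 9.657e-14 m³.
Depth of wear h = V/A = 9.657e-14 / 3.025e-06 = 3.192e-08 m.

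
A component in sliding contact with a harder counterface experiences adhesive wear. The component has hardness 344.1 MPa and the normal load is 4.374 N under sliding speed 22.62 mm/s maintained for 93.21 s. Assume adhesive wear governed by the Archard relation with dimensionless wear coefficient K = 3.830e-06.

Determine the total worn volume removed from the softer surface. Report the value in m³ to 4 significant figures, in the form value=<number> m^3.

value=1.026e-13 m^3

All working math carries full precision. Intermediate values are shown rounded; a single final rounding to four significant figures.
Convert: Sliding speed v = 22.62 mm/s = 0.02262 m/s. Total distance L = v·t = 0.02262 m/s × 93.21 s = 2.108 m.
Convert: Hardness H = 344.1 MPa = 3.441e+08 Pa.
In SI base units, W = 4.374 N, H = 3.441e+08 Pa, K = 3.830e-06.
Archard volume V = K·W·L/H = 3.830e-06 · 4.374 · 2.108 / 3.441e+08 = 1.026e-13 m³.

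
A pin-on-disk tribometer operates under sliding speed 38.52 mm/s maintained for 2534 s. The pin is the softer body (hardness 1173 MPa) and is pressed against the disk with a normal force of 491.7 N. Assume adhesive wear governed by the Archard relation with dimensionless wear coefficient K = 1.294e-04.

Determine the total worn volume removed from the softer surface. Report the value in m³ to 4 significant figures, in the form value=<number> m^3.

value=5.295e-09 m^3

Intermediate values are printed rounded; all arithmetic maintains exact precision. Rounded just once, at 4 significant digits.
Convert: Sliding speed v = 38.52 mm/s = 0.03852 m/s. Path length L = v·t = 0.03852 m/s × 2534 s = 97.61 m.
Convert: Hardness H = 1173 MPa = 1.173e+09 Pa.
SI base units throughout: W = 491.7 N, H = 1.173e+09 Pa, K = 1.294e-04.
Archard relation: V = K·W·L/H = 1.294e-04 · 491.7 · 97.61 / 1.173e+09 = 5.295e-09 m³.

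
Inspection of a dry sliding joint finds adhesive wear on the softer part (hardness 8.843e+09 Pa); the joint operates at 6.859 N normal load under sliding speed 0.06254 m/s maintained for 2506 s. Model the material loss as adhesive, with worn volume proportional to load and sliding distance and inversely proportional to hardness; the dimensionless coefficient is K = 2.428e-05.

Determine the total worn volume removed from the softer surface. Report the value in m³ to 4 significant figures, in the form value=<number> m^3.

The algebra runs at full precision. Intermediate values are printed rounded, and rounded just once, at four significant digits.
Distance covered L = v·t = 0.06254 m/s × 2506 s = 156.7 m.
SI base units throughout: W = 6.859 N, H = 8.843e+09 Pa, K = 2.428e-05.
The Archard volume V = K·W·L/H = 2.428e-05 · 6.859 · 156.7 / 8.843e+09 = 2.952e-12 m³.

value=2.952e-12 m^3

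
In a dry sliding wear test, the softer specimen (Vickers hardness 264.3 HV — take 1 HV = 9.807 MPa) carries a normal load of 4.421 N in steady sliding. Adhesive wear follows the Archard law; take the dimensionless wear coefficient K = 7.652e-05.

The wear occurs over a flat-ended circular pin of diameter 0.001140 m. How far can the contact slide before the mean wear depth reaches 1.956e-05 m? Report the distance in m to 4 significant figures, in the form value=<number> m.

value=153.0 m

Each operation maintains exact precision. Displayed values are rounded — rounded just once, at four significant digits.
Convert: Hardness H = 264.3 HV × 9.807 MPa/HV = 2592 MPa = 2.592e+09 Pa.
Convert: Contact area A = π·d²/4 = π·(0.001140 m)²/4 = 1.021e-06 m².
Restated in SI base units: W = 4.421 N, H = 2.592e+09 Pa, K = 7.652e-05.
Wearable volume V_lim = h_lim·A = 1.956e-05 · 1.021e-06 = 1.996e-11 m³.
Thus life L = V_lim·H/(K·W) = 1.996e-11 · 2.592e+09 / (7.652e-05 · 4.421) = 153.0 m.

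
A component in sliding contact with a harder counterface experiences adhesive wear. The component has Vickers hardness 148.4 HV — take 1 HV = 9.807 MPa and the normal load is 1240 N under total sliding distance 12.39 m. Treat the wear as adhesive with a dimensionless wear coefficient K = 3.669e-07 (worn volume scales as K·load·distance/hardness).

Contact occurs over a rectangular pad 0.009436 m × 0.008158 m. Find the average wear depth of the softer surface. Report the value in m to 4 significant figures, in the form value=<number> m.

Intermediates are printed rounded. Each operation carries exact precision — a single final rounding, at four significant digits.
Hardness H = 148.4 HV × 9.807 MPa/HV = 1455 MPa = 1.455e+09 Pa.
Contact area A = 0.009436 m × 0.008158 m = 7.698e-05 m².
SI base units throughout: W = 1240 N, H = 1.455e+09 Pa, K = 3.669e-07.
Archard volume V = K·W·L/H = 3.669e-07 · 1240 · 12.39 / 1.455e+09 = 3.873e-12 m³.
Mean depth h = V/A = 3.873e-12 / 7.698e-05 = 5.032e-08 m.

value=5.032e-08 m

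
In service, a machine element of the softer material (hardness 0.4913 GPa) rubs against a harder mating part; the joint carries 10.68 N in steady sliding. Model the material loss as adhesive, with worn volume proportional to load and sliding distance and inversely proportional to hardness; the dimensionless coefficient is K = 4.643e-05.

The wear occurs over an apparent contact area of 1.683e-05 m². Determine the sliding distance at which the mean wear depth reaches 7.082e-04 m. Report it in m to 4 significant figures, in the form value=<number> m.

Intermediates are shown rounded. Every step runs at exact precision — a single final rounding, at 4 significant figures.
Convert: Hardness H = 0.4913 GPa = 4.913e+08 Pa.
In SI base units, W = 10.68 N, H = 4.913e+08 Pa, K = 4.643e-05.
At the depth limit, V_lim = h_lim·A = 7.082e-04 · 1.683e-05 = 1.192e-08 m³.
Inverting, life L = V_lim·H/(K·W) = 1.192e-08 · 4.913e+08 / (4.643e-05 · 10.68) = 1.181e+04 m.

value=1.181e+04 m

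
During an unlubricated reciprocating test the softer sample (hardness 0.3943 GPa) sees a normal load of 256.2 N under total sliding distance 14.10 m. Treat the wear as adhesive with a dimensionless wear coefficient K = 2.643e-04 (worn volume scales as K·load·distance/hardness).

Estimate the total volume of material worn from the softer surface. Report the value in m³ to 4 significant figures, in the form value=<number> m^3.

The computation runs at full precision — shown intermediates are rounded — rounded just once, at four significant digits.
Hardness H = 0.3943 GPa = 3.943e+08 Pa.
Collected in SI base units: W = 256.2 N, H = 3.943e+08 Pa, K = 2.643e-04.
Apply Archard: V = K·W·L/H = 2.643e-04 · 256.2 · 14.10 / 3.943e+08 = 2.421e-09 m³.

value=2.421e-09 m^3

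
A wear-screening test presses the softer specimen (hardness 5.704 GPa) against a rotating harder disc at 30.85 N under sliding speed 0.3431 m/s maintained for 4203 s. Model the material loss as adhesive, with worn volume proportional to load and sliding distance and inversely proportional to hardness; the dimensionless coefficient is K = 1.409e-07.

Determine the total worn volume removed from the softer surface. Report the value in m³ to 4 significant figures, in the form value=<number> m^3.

The algebra runs at full precision, and quoted intermediates are rounded, and one last rounding to 4 significant digits.
Sliding distance L = v·t = 0.3431 m/s × 4203 s = 1442 m.
Hardness H = 5.704 GPa = 5.704e+09 Pa.
In SI base units: W = 30.85 N, H = 5.704e+09 Pa, K = 1.409e-07.
By Archard's law, V = K·W·L/H = 1.409e-07 · 30.85 · 1442 / 5.704e+09 = 1.099e-12 m³.

value=1.099e-12 m^3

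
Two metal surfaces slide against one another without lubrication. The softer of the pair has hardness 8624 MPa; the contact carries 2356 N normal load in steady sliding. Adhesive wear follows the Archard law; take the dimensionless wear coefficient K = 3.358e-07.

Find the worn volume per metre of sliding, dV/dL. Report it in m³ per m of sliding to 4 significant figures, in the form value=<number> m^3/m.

All arithmetic holds full precision — intermediate values are displayed rounded — rounded once at the end: four significant figures.
Hardness H = 8624 MPa = 8.624e+09 Pa.
SI base units throughout: W = 2356 N, H = 8.624e+09 Pa, K = 3.358e-07.
Wear rate dV/dL = K·W/H (independent of L): 3.358e-07 · 2356 / 8.624e+09 = 9.174e-14 m³/m.

value=9.174e-14 m^3/m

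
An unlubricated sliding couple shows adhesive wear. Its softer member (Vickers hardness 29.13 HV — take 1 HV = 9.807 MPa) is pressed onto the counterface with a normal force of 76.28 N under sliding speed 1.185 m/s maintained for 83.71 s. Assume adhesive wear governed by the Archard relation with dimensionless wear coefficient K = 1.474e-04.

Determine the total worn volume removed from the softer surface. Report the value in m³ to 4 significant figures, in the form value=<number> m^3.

value=3.904e-09 m^3

Intermediates appear rounded. The algebra holds full float precision; one last rounding: 4 significant digits.
Distance covered L = v·t = 1.185 m/s × 83.71 s = 99.20 m.
Hardness H = 29.13 HV × 9.807 MPa/HV = 285.7 MPa = 2.857e+08 Pa.
Restated in SI base units: W = 76.28 N, H = 2.857e+08 Pa, K = 1.474e-04.
Volume removed: V = K·W·L/H = 1.474e-04 · 76.28 · 99.20 / 2.857e+08 = 3.904e-09 m³.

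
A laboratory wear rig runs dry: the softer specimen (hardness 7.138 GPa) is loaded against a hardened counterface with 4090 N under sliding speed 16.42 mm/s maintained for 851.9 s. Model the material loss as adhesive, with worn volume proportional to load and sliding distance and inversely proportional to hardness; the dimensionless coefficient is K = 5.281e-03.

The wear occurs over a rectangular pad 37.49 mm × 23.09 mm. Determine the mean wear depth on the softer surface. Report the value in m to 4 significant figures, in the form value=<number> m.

value=4.890e-05 m

Printed values are rounded; all working math keeps full precision, and one final rounding, at 4 significant digits.
Convert: Sliding speed v = 16.42 mm/s = 0.01642 m/s. Sliding distance L = v·t = 0.01642 m/s × 851.9 s = 13.99 m.
Convert: Hardness H = 7.138 GPa = 7.138e+09 Pa.
Convert: Pad sides 37.49 mm × 23.09 mm = 0.03749 m × 0.02309 m. Contact area A = 0.03749 m × 0.02309 m = 8.656e-04 m².
Working in SI base units: W = 4090 N, H = 7.138e+09 Pa, K = 5.281e-03.
Apply Archard: V = K·W·L/H = 5.281e-03 · 4090 · 13.99 / 7.138e+09 = 4.233e-08 m³.
Depth of wear h = V/A = 4.233e-08 / 8.656e-04 = 4.890e-05 m.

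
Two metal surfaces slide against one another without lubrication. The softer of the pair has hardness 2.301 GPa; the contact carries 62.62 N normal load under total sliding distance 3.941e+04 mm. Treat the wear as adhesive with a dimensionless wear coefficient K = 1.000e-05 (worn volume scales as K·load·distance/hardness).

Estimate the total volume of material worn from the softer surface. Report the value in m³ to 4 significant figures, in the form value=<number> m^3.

Intermediate values appear rounded; each operation carries full precision; one final rounding, at 4 significant digits.
Convert: Distance covered L = 3.941e+04 mm = 39.41 m.
Convert: Hardness H = 2.301 GPa = 2.301e+09 Pa.
Restated in SI base units: W = 62.62 N, H = 2.301e+09 Pa, K = 1.000e-05.
Archard volume V = K·W·L/H = 1.000e-05 · 62.62 · 39.41 / 2.301e+09 = 1.073e-11 m³.

value=1.073e-11 m^3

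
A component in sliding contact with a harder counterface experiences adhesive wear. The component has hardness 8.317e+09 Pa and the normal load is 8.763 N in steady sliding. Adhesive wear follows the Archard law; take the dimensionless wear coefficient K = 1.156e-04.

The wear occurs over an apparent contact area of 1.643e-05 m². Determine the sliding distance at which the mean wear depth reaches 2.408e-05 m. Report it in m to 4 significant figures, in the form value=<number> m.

The computation holds exact precision. The intermediates are displayed rounded. Rounded once at the end: four significant digits.
Expressed in SI base units: W = 8.763 N, H = 8.317e+09 Pa, K = 1.156e-04.
Wearable volume V_lim = h_lim·A = 2.408e-05 · 1.643e-05 = 3.956e-10 m³.
So the life L = V_lim·H/(K·W) = 3.956e-10 · 8.317e+09 / (1.156e-04 · 8.763) = 3248 m.

value=3248 m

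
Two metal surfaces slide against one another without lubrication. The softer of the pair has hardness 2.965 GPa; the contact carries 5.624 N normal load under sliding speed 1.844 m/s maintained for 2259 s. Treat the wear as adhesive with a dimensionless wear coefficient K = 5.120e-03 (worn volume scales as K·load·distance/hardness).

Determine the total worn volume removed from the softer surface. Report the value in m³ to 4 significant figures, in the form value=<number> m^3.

The computation holds full float precision. Intermediates are shown rounded, and one last rounding: 4 significant digits.
Convert: Distance L = v·t = 1.844 m/s × 2259 s = 4166 m.
Convert: Hardness H = 2.965 GPa = 2.965e+09 Pa.
SI base units throughout: W = 5.624 N, H = 2.965e+09 Pa, K = 5.120e-03.
Worn volume V = K·W·L/H = 5.120e-03 · 5.624 · 4166 / 2.965e+09 = 4.045e-08 m³.

value=4.045e-08 m^3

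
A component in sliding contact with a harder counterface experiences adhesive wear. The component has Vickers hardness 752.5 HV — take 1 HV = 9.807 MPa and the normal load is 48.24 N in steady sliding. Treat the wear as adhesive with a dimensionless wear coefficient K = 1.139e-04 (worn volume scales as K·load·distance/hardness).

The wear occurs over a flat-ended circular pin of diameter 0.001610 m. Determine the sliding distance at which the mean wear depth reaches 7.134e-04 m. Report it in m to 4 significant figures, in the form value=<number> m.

All working math carries full float precision, and intermediate values appear rounded, and one final rounding: 4 significant digits.
Convert: Hardness H = 752.5 HV × 9.807 MPa/HV = 7380 MPa = 7.380e+09 Pa.
Convert: Contact area A = π·d²/4 = π·(0.001610 m)²/4 = 2.036e-06 m².
SI base units throughout: W = 48.24 N, H = 7.380e+09 Pa, K = 1.139e-04.
Limit volume V_lim = h_lim·A = 7.134e-04 · 2.036e-06 = 1.452e-09 m³.
Sliding life L = V_lim·H/(K·W) = 1.452e-09 · 7.380e+09 / (1.139e-04 · 48.24) = 1951 m.

value=1951 m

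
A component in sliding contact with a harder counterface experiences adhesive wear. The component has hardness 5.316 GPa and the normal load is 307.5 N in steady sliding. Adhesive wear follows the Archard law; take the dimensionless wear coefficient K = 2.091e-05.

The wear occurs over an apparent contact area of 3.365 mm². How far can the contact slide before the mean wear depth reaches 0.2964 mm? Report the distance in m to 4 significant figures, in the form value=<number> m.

value=824.6 m

Every step runs at exact precision; the intermediates are printed rounded, and a single final rounding: 4 significant figures.
Convert: Hardness H = 5.316 GPa = 5.316e+09 Pa.
Convert: Contact area A = 3.365 mm² = 3.365e-06 m².
Convert: Depth limit h_lim = 0.2964 mm = 2.964e-04 m.
Collected in SI base units: W = 307.5 N, H = 5.316e+09 Pa, K = 2.091e-05.
Allowed volume V_lim = h_lim·A = 2.964e-04 · 3.365e-06 = 9.974e-10 m³.
Thus life L = V_lim·H/(K·W) = 9.974e-10 · 5.316e+09 / (2.091e-05 · 307.5) = 824.6 m.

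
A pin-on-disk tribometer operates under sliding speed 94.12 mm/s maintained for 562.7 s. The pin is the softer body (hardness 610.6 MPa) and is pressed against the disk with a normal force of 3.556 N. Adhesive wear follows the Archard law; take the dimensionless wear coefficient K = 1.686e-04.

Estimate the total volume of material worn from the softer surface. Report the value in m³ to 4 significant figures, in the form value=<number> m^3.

value=5.200e-11 m^3

The algebra runs at full precision; quoted intermediates are rounded; a lone final rounding: four significant figures.
Sliding speed v = 94.12 mm/s = 0.09412 m/s. Total distance L = v·t = 0.09412 m/s × 562.7 s = 52.96 m.
Hardness H = 610.6 MPa = 6.106e+08 Pa.
In SI base units: W = 3.556 N, H = 6.106e+08 Pa, K = 1.686e-04.
Archard volume V = K·W·L/H = 1.686e-04 · 3.556 · 52.96 / 6.106e+08 = 5.200e-11 m³.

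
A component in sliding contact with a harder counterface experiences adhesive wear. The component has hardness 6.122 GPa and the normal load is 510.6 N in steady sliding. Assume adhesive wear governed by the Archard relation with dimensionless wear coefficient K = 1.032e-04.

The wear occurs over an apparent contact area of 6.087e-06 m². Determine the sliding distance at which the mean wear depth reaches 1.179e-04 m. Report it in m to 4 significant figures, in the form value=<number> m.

Intermediates are shown rounded — all arithmetic keeps exact precision. Rounded once at the end to 4 significant digits.
Convert: Hardness H = 6.122 GPa = 6.122e+09 Pa.
Expressed in SI base units: W = 510.6 N, H = 6.122e+09 Pa, K = 1.032e-04.
Allowed volume V_lim = h_lim·A = 1.179e-04 · 6.087e-06 = 7.177e-10 m³.
Sliding life L = V_lim·H/(K·W) = 7.177e-10 · 6.122e+09 / (1.032e-04 · 510.6) = 83.38 m.

value=83.38 m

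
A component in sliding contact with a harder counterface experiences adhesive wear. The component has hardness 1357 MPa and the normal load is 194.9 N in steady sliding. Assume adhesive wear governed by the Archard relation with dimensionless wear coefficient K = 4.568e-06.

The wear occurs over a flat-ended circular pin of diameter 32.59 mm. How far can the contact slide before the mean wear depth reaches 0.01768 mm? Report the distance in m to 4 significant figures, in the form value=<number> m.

value=2.248e+04 m

Every step holds full precision — intermediate values are printed rounded — rounded just once: four significant digits.
Hardness H = 1357 MPa = 1.357e+09 Pa.
Pin diameter d = 32.59 mm = 0.03259 m. Contact area A = π·d²/4 = π·(0.03259 m)²/4 = 8.342e-04 m².
Depth limit h_lim = 0.01768 mm = 1.768e-05 m.
As SI base values: W = 194.9 N, H = 1.357e+09 Pa, K = 4.568e-06.
Wearable volume V_lim = h_lim·A = 1.768e-05 · 8.342e-04 = 1.475e-08 m³.
Thus life L = V_lim·H/(K·W) = 1.475e-08 · 1.357e+09 / (4.568e-06 · 194.9) = 2.248e+04 m.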